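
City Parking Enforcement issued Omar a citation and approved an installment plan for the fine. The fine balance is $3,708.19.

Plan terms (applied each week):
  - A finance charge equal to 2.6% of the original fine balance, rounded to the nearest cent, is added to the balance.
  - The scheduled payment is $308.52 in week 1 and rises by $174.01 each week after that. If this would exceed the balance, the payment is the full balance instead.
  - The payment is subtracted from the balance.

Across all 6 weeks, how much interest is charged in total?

$578.46

Week 1: $3,708.19 +$96.41 interest = $3,804.60; pay $308.52 → $3,496.08
Week 2: $3,496.08 +$96.41 interest = $3,592.49; pay $482.53 → $3,109.96
Week 3: $3,109.96 +$96.41 interest = $3,206.37; pay $656.54 → $2,549.83
Week 4: $2,549.83 +$96.41 interest = $2,646.24; pay $830.55 → $1,815.69
Week 5: $1,815.69 +$96.41 interest = $1,912.10; pay $1,004.56 → $907.54
Week 6: $907.54 +$96.41 interest = $1,003.95; pay $1,003.95 → $0.00
Total interest: $96.41 + $96.41 + $96.41 + $96.41 + $96.41 + $96.41 = $578.46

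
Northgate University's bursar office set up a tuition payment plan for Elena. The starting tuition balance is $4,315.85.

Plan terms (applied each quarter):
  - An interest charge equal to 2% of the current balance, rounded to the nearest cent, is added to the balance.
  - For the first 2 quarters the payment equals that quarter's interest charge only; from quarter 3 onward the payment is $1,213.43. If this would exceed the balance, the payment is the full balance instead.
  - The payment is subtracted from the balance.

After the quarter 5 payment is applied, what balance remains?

Quarter 1: opening $4,315.85; interest $86.32 → $4,402.17; payment $86.32; balance $4,315.85
Quarter 2: opening $4,315.85; interest $86.32 → $4,402.17; payment $86.32; balance $4,315.85
Quarter 3: opening $4,315.85; interest $86.32 → $4,402.17; payment $1,213.43; balance $3,188.74
Quarter 4: opening $3,188.74; interest $63.77 → $3,252.51; payment $1,213.43; balance $2,039.08
Quarter 5: opening $2,039.08; interest $40.78 → $2,079.86; payment $1,213.43; balance $866.43

$866.43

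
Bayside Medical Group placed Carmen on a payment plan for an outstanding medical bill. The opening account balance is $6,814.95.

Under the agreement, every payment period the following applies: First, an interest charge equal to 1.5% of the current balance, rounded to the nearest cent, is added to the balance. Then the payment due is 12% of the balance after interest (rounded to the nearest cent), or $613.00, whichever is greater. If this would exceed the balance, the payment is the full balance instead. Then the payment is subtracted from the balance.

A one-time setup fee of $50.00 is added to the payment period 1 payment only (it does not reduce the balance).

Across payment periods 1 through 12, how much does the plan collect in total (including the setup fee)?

$7,493.52

Payment period 1: opening $6,814.95; interest $102.22 → $6,917.17; payment $830.06 (+ $50.00 fee); balance $6,087.11
Payment period 2: opening $6,087.11; interest $91.31 → $6,178.42; payment $741.41; balance $5,437.01
Payment period 3: opening $5,437.01; interest $81.56 → $5,518.57; payment $662.23; balance $4,856.34
Payment period 4: opening $4,856.34; interest $72.85 → $4,929.19; payment $613.00; balance $4,316.19
Payment period 5: opening $4,316.19; interest $64.74 → $4,380.93; payment $613.00; balance $3,767.93
Payment period 6: opening $3,767.93; interest $56.52 → $3,824.45; payment $613.00; balance $3,211.45
Payment period 7: opening $3,211.45; interest $48.17 → $3,259.62; payment $613.00; balance $2,646.62
Payment period 8: opening $2,646.62; interest $39.70 → $2,686.32; payment $613.00; balance $2,073.32
Payment period 9: opening $2,073.32; interest $31.10 → $2,104.42; payment $613.00; balance $1,491.42
Payment period 10: opening $1,491.42; interest $22.37 → $1,513.79; payment $613.00; balance $900.79
Payment period 11: opening $900.79; interest $13.51 → $914.30; payment $613.00; balance $301.30
Payment period 12: opening $301.30; interest $4.52 → $305.82; payment $305.82; balance $0.00
Total paid: $7,493.52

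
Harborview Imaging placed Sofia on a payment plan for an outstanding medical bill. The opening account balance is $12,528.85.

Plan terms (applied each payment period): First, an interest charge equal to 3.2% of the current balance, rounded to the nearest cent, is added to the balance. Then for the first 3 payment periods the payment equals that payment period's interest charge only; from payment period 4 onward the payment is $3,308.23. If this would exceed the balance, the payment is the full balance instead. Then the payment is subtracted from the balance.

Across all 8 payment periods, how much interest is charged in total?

# | Opening | Interest | Payment | End bal
1 | $12,528.85 | $400.92 | $400.92 | $12,528.85
2 | $12,528.85 | $400.92 | $400.92 | $12,528.85
3 | $12,528.85 | $400.92 | $400.92 | $12,528.85
4 | $12,528.85 | $400.92 | $3,308.23 | $9,621.54
5 | $9,621.54 | $307.89 | $3,308.23 | $6,621.20
6 | $6,621.20 | $211.88 | $3,308.23 | $3,524.85
7 | $3,524.85 | $112.80 | $3,308.23 | $329.42
8 | $329.42 | $10.54 | $339.96 | $0.00
Total interest: $400.92 + $400.92 + $400.92 + $400.92 + $307.89 + $211.88 + $112.80 + $10.54 = $2,246.79

$2,246.79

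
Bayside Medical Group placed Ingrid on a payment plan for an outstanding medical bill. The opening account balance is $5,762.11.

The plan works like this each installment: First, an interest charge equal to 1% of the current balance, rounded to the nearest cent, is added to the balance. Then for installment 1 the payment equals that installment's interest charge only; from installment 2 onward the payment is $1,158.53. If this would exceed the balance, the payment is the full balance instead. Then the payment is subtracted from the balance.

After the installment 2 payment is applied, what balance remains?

$4,661.20

# | Opening | Interest | Payment | End bal
1 | $5,762.11 | $57.62 | $57.62 | $5,762.11
2 | $5,762.11 | $57.62 | $1,158.53 | $4,661.20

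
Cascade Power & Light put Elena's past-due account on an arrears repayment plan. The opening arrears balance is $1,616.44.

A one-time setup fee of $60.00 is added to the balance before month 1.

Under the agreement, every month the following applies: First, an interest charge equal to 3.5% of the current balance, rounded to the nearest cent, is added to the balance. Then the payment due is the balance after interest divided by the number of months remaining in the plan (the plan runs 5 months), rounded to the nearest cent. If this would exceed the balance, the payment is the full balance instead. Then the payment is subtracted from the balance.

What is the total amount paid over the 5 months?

$1,860.90

Month 1: opening $1,676.44; interest $58.68 → $1,735.12; payment $347.02; balance $1,388.10
Month 2: opening $1,388.10; interest $48.58 → $1,436.68; payment $359.17; balance $1,077.51
Month 3: opening $1,077.51; interest $37.71 → $1,115.22; payment $371.74; balance $743.48
Month 4: opening $743.48; interest $26.02 → $769.50; payment $384.75; balance $384.75
Month 5: opening $384.75; interest $13.47 → $398.22; payment $398.22; balance $0.00
Total paid: $1,860.90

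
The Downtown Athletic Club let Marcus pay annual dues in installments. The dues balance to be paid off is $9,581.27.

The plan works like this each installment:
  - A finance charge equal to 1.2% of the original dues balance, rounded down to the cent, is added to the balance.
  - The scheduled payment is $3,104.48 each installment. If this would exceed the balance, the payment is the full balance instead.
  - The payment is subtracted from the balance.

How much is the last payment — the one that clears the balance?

# | Opening | Interest | Payment | End bal
1 | $9,581.27 | $114.97 | $3,104.48 | $6,591.76
2 | $6,591.76 | $114.97 | $3,104.48 | $3,602.25
3 | $3,602.25 | $114.97 | $3,104.48 | $612.74
4 | $612.74 | $114.97 | $727.71 | $0.00

$727.71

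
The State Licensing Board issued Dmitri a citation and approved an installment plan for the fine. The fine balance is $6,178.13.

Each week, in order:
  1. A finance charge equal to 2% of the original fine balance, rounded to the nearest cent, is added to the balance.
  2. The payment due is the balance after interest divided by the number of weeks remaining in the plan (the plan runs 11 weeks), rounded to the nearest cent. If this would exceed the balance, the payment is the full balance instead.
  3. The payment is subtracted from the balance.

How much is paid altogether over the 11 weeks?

# | Opening | Interest | Payment | End bal
1 | $6,178.13 | $123.56 | $572.88 | $5,728.81
2 | $5,728.81 | $123.56 | $585.24 | $5,267.13
3 | $5,267.13 | $123.56 | $598.97 | $4,791.72
4 | $4,791.72 | $123.56 | $614.41 | $4,300.87
5 | $4,300.87 | $123.56 | $632.06 | $3,792.37
6 | $3,792.37 | $123.56 | $652.66 | $3,263.27
7 | $3,263.27 | $123.56 | $677.37 | $2,709.46
8 | $2,709.46 | $123.56 | $708.26 | $2,124.76
9 | $2,124.76 | $123.56 | $749.44 | $1,498.88
10 | $1,498.88 | $123.56 | $811.22 | $811.22
11 | $811.22 | $123.56 | $934.78 | $0.00
Total paid: $7,537.29

$7,537.29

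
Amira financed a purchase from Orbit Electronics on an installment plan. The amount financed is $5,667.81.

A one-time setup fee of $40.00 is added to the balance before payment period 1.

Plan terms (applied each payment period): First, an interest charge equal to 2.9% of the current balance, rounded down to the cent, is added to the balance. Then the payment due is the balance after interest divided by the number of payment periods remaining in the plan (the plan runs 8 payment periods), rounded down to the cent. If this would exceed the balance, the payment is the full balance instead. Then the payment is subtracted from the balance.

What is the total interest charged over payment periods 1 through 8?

$797.48

Payment period 1: $5,707.81 +$165.52 interest = $5,873.33; pay $734.16 → $5,139.17
Payment period 2: $5,139.17 +$149.03 interest = $5,288.20; pay $755.45 → $4,532.75
Payment period 3: $4,532.75 +$131.44 interest = $4,664.19; pay $777.36 → $3,886.83
Payment period 4: $3,886.83 +$112.71 interest = $3,999.54; pay $799.90 → $3,199.64
Payment period 5: $3,199.64 +$92.78 interest = $3,292.42; pay $823.10 → $2,469.32
Payment period 6: $2,469.32 +$71.61 interest = $2,540.93; pay $846.97 → $1,693.96
Payment period 7: $1,693.96 +$49.12 interest = $1,743.08; pay $871.54 → $871.54
Payment period 8: $871.54 +$25.27 interest = $896.81; pay $896.81 → $0.00
Total interest: $165.52 + $149.03 + $131.44 + $112.71 + $92.78 + $71.61 + $49.12 + $25.27 = $797.48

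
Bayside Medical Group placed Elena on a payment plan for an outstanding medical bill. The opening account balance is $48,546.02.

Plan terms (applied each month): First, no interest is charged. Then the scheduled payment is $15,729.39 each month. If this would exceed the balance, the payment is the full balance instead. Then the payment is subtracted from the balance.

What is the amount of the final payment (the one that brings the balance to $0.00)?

Month 1: opening $48,546.02; payment $15,729.39; balance $32,816.63
Month 2: opening $32,816.63; payment $15,729.39; balance $17,087.24
Month 3: opening $17,087.24; payment $15,729.39; balance $1,357.85
Month 4: opening $1,357.85; payment $1,357.85; balance $0.00

$1,357.85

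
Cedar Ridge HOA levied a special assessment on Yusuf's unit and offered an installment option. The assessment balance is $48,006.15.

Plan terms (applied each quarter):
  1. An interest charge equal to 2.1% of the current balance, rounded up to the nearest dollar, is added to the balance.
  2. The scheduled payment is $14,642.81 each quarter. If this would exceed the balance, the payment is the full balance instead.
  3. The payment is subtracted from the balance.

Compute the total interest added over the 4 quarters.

# | Opening | Interest | Payment | End bal
1 | $48,006.15 | $1,009.00 | $14,642.81 | $34,372.34
2 | $34,372.34 | $722.00 | $14,642.81 | $20,451.53
3 | $20,451.53 | $430.00 | $14,642.81 | $6,238.72
4 | $6,238.72 | $132.00 | $6,370.72 | $0.00
Total interest: $1,009.00 + $722.00 + $430.00 + $132.00 = $2,293.00

$2,293.00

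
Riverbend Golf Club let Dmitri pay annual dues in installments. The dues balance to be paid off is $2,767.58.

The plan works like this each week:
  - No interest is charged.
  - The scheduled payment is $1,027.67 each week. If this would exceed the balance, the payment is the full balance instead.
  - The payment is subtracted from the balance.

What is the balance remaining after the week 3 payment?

$0.00

Week 1: $2,767.58 − $1,027.67 → $1,739.91
Week 2: $1,739.91 − $1,027.67 → $712.24
Week 3: $712.24 − $712.24 → $0.00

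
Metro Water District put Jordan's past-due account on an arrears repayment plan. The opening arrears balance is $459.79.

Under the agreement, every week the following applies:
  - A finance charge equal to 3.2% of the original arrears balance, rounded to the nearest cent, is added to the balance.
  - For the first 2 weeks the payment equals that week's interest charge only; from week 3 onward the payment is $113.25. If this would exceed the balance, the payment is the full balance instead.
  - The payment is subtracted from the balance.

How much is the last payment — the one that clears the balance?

$80.34

# | Opening | Interest | Payment | End bal
1 | $459.79 | $14.71 | $14.71 | $459.79
2 | $459.79 | $14.71 | $14.71 | $459.79
3 | $459.79 | $14.71 | $113.25 | $361.25
4 | $361.25 | $14.71 | $113.25 | $262.71
5 | $262.71 | $14.71 | $113.25 | $164.17
6 | $164.17 | $14.71 | $113.25 | $65.63
7 | $65.63 | $14.71 | $80.34 | $0.00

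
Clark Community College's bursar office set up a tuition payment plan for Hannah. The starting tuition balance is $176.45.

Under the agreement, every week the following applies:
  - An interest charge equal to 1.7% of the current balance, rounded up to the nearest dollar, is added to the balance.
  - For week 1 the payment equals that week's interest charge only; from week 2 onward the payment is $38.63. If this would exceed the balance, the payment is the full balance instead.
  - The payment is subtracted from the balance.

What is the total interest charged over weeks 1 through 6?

$14.00

# | Opening | Interest | Payment | End bal
1 | $176.45 | $3.00 | $3.00 | $176.45
2 | $176.45 | $3.00 | $38.63 | $140.82
3 | $140.82 | $3.00 | $38.63 | $105.19
4 | $105.19 | $2.00 | $38.63 | $68.56
5 | $68.56 | $2.00 | $38.63 | $31.93
6 | $31.93 | $1.00 | $32.93 | $0.00
Total interest: $3.00 + $3.00 + $3.00 + $2.00 + $2.00 + $1.00 = $14.00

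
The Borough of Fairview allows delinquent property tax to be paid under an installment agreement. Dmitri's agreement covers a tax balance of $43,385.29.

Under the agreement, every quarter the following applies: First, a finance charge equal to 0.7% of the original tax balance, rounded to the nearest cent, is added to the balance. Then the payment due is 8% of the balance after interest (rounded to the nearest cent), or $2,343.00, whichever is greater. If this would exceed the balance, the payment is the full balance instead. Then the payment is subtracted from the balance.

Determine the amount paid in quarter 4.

$2,788.82

Quarter 1: $43,385.29 +$303.70 interest = $43,688.99; pay $3,495.12 → $40,193.87
Quarter 2: $40,193.87 +$303.70 interest = $40,497.57; pay $3,239.81 → $37,257.76
Quarter 3: $37,257.76 +$303.70 interest = $37,561.46; pay $3,004.92 → $34,556.54
Quarter 4: $34,556.54 +$303.70 interest = $34,860.24; pay $2,788.82 → $32,071.42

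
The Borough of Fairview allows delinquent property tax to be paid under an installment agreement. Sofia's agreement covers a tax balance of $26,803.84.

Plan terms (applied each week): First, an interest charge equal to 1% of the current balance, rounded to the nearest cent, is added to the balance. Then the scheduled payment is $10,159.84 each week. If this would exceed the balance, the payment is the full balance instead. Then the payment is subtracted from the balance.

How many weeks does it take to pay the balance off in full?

3

Week 1: $26,803.84 +$268.04 interest = $27,071.88; pay $10,159.84 → $16,912.04
Week 2: $16,912.04 +$169.12 interest = $17,081.16; pay $10,159.84 → $6,921.32
Week 3: $6,921.32 +$69.21 interest = $6,990.53; pay $6,990.53 → $0.00
Balance reaches $0.00 in week 3.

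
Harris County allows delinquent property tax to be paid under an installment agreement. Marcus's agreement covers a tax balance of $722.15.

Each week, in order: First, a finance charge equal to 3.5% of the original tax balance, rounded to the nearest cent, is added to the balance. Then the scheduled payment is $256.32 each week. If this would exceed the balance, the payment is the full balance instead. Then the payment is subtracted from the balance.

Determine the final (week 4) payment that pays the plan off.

$54.31

Week 1: $722.15 +$25.28 interest = $747.43; pay $256.32 → $491.11
Week 2: $491.11 +$25.28 interest = $516.39; pay $256.32 → $260.07
Week 3: $260.07 +$25.28 interest = $285.35; pay $256.32 → $29.03
Week 4: $29.03 +$25.28 interest = $54.31; pay $54.31 → $0.00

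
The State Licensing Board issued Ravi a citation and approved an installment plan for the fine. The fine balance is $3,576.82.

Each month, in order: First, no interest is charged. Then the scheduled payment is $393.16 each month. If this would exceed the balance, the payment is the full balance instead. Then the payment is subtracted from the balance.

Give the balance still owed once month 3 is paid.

Month 1: opening $3,576.82; payment $393.16; balance $3,183.66
Month 2: opening $3,183.66; payment $393.16; balance $2,790.50
Month 3: opening $2,790.50; payment $393.16; balance $2,397.34

$2,397.34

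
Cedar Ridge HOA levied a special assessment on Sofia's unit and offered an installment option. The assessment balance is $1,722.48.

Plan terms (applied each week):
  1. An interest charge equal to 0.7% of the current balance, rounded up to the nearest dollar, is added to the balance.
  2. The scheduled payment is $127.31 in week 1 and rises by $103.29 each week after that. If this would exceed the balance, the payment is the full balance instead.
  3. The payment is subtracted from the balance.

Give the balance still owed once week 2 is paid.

$1,389.57

Week 1: $1,722.48 +$13.00 interest = $1,735.48; pay $127.31 → $1,608.17
Week 2: $1,608.17 +$12.00 interest = $1,620.17; pay $230.60 → $1,389.57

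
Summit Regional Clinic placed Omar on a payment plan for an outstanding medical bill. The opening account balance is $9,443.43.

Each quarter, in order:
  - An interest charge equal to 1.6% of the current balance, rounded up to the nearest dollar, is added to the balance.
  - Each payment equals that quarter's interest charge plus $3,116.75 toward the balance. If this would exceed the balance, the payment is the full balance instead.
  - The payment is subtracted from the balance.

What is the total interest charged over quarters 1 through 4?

Quarter 1: $9,443.43 +$152.00 interest = $9,595.43; pay $3,268.75 → $6,326.68
Quarter 2: $6,326.68 +$102.00 interest = $6,428.68; pay $3,218.75 → $3,209.93
Quarter 3: $3,209.93 +$52.00 interest = $3,261.93; pay $3,168.75 → $93.18
Quarter 4: $93.18 +$2.00 interest = $95.18; pay $95.18 → $0.00
Total interest: $152.00 + $102.00 + $52.00 + $2.00 = $308.00

$308.00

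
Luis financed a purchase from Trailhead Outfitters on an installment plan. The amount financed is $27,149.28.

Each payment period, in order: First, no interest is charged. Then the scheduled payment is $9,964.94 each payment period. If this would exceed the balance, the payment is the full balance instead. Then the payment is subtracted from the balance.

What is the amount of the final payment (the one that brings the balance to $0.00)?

$7,219.40

# | Opening | Payment | End bal
1 | $27,149.28 | $9,964.94 | $17,184.34
2 | $17,184.34 | $9,964.94 | $7,219.40
3 | $7,219.40 | $7,219.40 | $0.00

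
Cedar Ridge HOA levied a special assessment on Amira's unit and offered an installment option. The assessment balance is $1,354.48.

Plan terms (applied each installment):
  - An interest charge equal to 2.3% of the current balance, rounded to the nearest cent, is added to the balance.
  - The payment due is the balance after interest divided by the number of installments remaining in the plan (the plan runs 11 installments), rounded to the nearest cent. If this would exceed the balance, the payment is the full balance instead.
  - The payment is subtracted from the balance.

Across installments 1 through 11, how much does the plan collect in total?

# | Opening | Interest | Payment | End bal
1 | $1,354.48 | $31.15 | $125.97 | $1,259.66
2 | $1,259.66 | $28.97 | $128.86 | $1,159.77
3 | $1,159.77 | $26.67 | $131.83 | $1,054.61
4 | $1,054.61 | $24.26 | $134.86 | $944.01
5 | $944.01 | $21.71 | $137.96 | $827.76
6 | $827.76 | $19.04 | $141.13 | $705.67
7 | $705.67 | $16.23 | $144.38 | $577.52
8 | $577.52 | $13.28 | $147.70 | $443.10
9 | $443.10 | $10.19 | $151.10 | $302.19
10 | $302.19 | $6.95 | $154.57 | $154.57
11 | $154.57 | $3.56 | $158.13 | $0.00
Total paid: $1,556.49

$1,556.49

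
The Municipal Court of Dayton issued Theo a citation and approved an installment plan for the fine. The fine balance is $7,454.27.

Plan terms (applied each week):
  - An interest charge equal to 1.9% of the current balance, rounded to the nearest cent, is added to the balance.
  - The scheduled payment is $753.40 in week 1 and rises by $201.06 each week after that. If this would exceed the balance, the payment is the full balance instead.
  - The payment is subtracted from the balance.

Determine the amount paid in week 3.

$1,155.52

Week 1: opening $7,454.27; interest $141.63 → $7,595.90; payment $753.40; balance $6,842.50
Week 2: opening $6,842.50; interest $130.01 → $6,972.51; payment $954.46; balance $6,018.05
Week 3: opening $6,018.05; interest $114.34 → $6,132.39; payment $1,155.52; balance $4,976.87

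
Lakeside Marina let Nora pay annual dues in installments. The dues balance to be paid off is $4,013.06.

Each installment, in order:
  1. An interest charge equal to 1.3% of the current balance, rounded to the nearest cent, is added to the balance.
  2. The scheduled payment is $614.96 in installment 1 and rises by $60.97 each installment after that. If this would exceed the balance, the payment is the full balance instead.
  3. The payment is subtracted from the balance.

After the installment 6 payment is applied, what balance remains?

# | Opening | Interest | Payment | End bal
1 | $4,013.06 | $52.17 | $614.96 | $3,450.27
2 | $3,450.27 | $44.85 | $675.93 | $2,819.19
3 | $2,819.19 | $36.65 | $736.90 | $2,118.94
4 | $2,118.94 | $27.55 | $797.87 | $1,348.62
5 | $1,348.62 | $17.53 | $858.84 | $507.31
6 | $507.31 | $6.60 | $513.91 | $0.00

$0.00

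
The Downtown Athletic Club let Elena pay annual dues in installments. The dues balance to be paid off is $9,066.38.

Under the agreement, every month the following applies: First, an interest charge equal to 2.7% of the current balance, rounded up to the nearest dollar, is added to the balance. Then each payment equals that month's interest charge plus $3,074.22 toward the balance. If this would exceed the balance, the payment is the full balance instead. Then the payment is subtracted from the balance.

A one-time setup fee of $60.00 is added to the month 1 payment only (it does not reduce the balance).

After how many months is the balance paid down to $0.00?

Month 1: $9,066.38 +$245.00 interest = $9,311.38; pay $3,319.22 (+ $60.00 fee) → $5,992.16
Month 2: $5,992.16 +$162.00 interest = $6,154.16; pay $3,236.22 → $2,917.94
Month 3: $2,917.94 +$79.00 interest = $2,996.94; pay $2,996.94 → $0.00
Balance reaches $0.00 in month 3.

3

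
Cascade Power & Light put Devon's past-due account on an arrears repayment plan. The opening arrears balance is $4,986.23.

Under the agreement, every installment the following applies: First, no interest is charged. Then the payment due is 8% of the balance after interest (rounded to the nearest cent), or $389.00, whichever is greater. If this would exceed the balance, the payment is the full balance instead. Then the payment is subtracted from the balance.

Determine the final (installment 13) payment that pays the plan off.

$308.33

Installment 1: $4,986.23 − $398.90 → $4,587.33
Installment 2: $4,587.33 − $389.00 → $4,198.33
Installment 3: $4,198.33 − $389.00 → $3,809.33
Installment 4: $3,809.33 − $389.00 → $3,420.33
Installment 5: $3,420.33 − $389.00 → $3,031.33
Installment 6: $3,031.33 − $389.00 → $2,642.33
Installment 7: $2,642.33 − $389.00 → $2,253.33
Installment 8: $2,253.33 − $389.00 → $1,864.33
Installment 9: $1,864.33 − $389.00 → $1,475.33
Installment 10: $1,475.33 − $389.00 → $1,086.33
Installment 11: $1,086.33 − $389.00 → $697.33
Installment 12: $697.33 − $389.00 → $308.33
Installment 13: $308.33 − $308.33 → $0.00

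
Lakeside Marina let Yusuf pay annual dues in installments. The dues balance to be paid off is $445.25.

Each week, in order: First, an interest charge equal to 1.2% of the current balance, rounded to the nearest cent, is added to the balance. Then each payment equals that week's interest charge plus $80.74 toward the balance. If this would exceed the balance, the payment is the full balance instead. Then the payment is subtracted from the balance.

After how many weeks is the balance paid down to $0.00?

6

Week 1: opening $445.25; interest $5.34 → $450.59; payment $86.08; balance $364.51
Week 2: opening $364.51; interest $4.37 → $368.88; payment $85.11; balance $283.77
Week 3: opening $283.77; interest $3.41 → $287.18; payment $84.15; balance $203.03
Week 4: opening $203.03; interest $2.44 → $205.47; payment $83.18; balance $122.29
Week 5: opening $122.29; interest $1.47 → $123.76; payment $82.21; balance $41.55
Week 6: opening $41.55; interest $0.50 → $42.05; payment $42.05; balance $0.00
Balance reaches $0.00 in week 6.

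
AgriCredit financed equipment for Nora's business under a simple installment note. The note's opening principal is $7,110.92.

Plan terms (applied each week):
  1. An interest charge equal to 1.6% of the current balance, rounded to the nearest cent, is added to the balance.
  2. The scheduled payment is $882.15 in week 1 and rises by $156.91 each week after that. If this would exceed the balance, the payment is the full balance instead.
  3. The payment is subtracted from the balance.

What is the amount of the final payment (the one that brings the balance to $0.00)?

$1,574.51

Week 1: opening $7,110.92; interest $113.77 → $7,224.69; payment $882.15; balance $6,342.54
Week 2: opening $6,342.54; interest $101.48 → $6,444.02; payment $1,039.06; balance $5,404.96
Week 3: opening $5,404.96; interest $86.48 → $5,491.44; payment $1,195.97; balance $4,295.47
Week 4: opening $4,295.47; interest $68.73 → $4,364.20; payment $1,352.88; balance $3,011.32
Week 5: opening $3,011.32; interest $48.18 → $3,059.50; payment $1,509.79; balance $1,549.71
Week 6: opening $1,549.71; interest $24.80 → $1,574.51; payment $1,574.51; balance $0.00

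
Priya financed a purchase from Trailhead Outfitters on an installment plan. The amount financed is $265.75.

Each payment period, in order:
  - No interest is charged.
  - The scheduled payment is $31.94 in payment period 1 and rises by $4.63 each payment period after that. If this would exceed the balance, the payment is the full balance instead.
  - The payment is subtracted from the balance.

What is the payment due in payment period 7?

Payment period 1: $265.75 − $31.94 → $233.81
Payment period 2: $233.81 − $36.57 → $197.24
Payment period 3: $197.24 − $41.20 → $156.04
Payment period 4: $156.04 − $45.83 → $110.21
Payment period 5: $110.21 − $50.46 → $59.75
Payment period 6: $59.75 − $55.09 → $4.66
Payment period 7: $4.66 − $4.66 → $0.00

$4.66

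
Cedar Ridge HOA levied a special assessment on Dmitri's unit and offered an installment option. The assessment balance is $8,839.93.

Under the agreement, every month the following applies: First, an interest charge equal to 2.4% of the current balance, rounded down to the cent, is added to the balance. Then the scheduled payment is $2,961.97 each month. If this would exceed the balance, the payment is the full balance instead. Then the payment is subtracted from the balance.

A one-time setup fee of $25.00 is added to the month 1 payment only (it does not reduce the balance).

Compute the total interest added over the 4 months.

$446.27

# | Opening | Interest | Payment | Fee | End bal
1 | $8,839.93 | $212.15 | $2,961.97 | $25.00 | $6,090.11
2 | $6,090.11 | $146.16 | $2,961.97 | — | $3,274.30
3 | $3,274.30 | $78.58 | $2,961.97 | — | $390.91
4 | $390.91 | $9.38 | $400.29 | — | $0.00
Total interest: $212.15 + $146.16 + $78.58 + $9.38 = $446.27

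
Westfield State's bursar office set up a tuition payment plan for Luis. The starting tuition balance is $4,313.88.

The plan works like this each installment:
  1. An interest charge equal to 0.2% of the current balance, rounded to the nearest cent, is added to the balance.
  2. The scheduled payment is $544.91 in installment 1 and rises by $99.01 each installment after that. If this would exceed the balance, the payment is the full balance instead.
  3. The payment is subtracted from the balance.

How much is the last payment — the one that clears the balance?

$630.90

Installment 1: opening $4,313.88; interest $8.63 → $4,322.51; payment $544.91; balance $3,777.60
Installment 2: opening $3,777.60; interest $7.56 → $3,785.16; payment $643.92; balance $3,141.24
Installment 3: opening $3,141.24; interest $6.28 → $3,147.52; payment $742.93; balance $2,404.59
Installment 4: opening $2,404.59; interest $4.81 → $2,409.40; payment $841.94; balance $1,567.46
Installment 5: opening $1,567.46; interest $3.13 → $1,570.59; payment $940.95; balance $629.64
Installment 6: opening $629.64; interest $1.26 → $630.90; payment $630.90; balance $0.00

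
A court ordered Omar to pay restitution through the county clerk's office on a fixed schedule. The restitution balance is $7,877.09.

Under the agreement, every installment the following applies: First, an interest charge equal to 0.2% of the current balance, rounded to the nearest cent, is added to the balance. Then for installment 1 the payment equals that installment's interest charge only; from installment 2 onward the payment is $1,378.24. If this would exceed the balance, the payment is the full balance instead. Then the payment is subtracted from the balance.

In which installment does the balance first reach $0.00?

Installment 1: opening $7,877.09; interest $15.75 → $7,892.84; payment $15.75; balance $7,877.09
Installment 2: opening $7,877.09; interest $15.75 → $7,892.84; payment $1,378.24; balance $6,514.60
Installment 3: opening $6,514.60; interest $13.03 → $6,527.63; payment $1,378.24; balance $5,149.39
Installment 4: opening $5,149.39; interest $10.30 → $5,159.69; payment $1,378.24; balance $3,781.45
Installment 5: opening $3,781.45; interest $7.56 → $3,789.01; payment $1,378.24; balance $2,410.77
Installment 6: opening $2,410.77; interest $4.82 → $2,415.59; payment $1,378.24; balance $1,037.35
Installment 7: opening $1,037.35; interest $2.07 → $1,039.42; payment $1,039.42; balance $0.00
Balance reaches $0.00 in installment 7.

7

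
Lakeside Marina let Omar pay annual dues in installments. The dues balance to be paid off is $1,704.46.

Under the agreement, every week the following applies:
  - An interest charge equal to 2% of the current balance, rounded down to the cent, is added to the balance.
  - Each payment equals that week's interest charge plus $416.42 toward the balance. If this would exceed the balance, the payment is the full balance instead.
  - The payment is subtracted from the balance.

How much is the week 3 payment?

Week 1: opening $1,704.46; interest $34.08 → $1,738.54; payment $450.50; balance $1,288.04
Week 2: opening $1,288.04; interest $25.76 → $1,313.80; payment $442.18; balance $871.62
Week 3: opening $871.62; interest $17.43 → $889.05; payment $433.85; balance $455.20

$433.85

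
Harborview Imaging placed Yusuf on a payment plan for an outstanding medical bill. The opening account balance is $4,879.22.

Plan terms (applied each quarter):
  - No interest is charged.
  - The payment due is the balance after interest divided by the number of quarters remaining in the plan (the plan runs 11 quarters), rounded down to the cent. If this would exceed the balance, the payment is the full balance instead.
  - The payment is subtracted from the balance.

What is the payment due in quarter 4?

Quarter 1: $4,879.22 − $443.56 → $4,435.66
Quarter 2: $4,435.66 − $443.56 → $3,992.10
Quarter 3: $3,992.10 − $443.56 → $3,548.54
Quarter 4: $3,548.54 − $443.56 → $3,104.98

$443.56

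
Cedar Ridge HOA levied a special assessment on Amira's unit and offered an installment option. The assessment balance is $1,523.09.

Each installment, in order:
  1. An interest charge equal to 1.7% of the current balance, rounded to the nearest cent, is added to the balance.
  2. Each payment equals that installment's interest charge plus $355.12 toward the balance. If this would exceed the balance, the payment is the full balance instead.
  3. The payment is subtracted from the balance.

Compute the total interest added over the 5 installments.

Installment 1: $1,523.09 +$25.89 interest = $1,548.98; pay $381.01 → $1,167.97
Installment 2: $1,167.97 +$19.86 interest = $1,187.83; pay $374.98 → $812.85
Installment 3: $812.85 +$13.82 interest = $826.67; pay $368.94 → $457.73
Installment 4: $457.73 +$7.78 interest = $465.51; pay $362.90 → $102.61
Installment 5: $102.61 +$1.74 interest = $104.35; pay $104.35 → $0.00
Total interest: $25.89 + $19.86 + $13.82 + $7.78 + $1.74 = $69.09

$69.09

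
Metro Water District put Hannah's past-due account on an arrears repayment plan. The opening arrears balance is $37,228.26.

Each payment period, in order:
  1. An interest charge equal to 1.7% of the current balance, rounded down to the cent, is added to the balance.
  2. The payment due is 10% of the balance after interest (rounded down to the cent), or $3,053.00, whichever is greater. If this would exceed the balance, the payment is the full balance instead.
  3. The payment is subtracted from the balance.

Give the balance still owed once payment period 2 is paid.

Payment period 1: opening $37,228.26; interest $632.88 → $37,861.14; payment $3,786.11; balance $34,075.03
Payment period 2: opening $34,075.03; interest $579.27 → $34,654.30; payment $3,465.43; balance $31,188.87

$31,188.87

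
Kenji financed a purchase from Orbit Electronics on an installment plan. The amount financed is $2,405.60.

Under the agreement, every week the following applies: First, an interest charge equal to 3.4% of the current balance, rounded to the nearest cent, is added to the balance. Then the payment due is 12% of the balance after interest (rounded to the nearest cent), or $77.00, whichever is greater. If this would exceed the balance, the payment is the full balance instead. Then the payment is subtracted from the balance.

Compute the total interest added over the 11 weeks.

$586.53

Week 1: $2,405.60 +$81.79 interest = $2,487.39; pay $298.49 → $2,188.90
Week 2: $2,188.90 +$74.42 interest = $2,263.32; pay $271.60 → $1,991.72
Week 3: $1,991.72 +$67.72 interest = $2,059.44; pay $247.13 → $1,812.31
Week 4: $1,812.31 +$61.62 interest = $1,873.93; pay $224.87 → $1,649.06
Week 5: $1,649.06 +$56.07 interest = $1,705.13; pay $204.62 → $1,500.51
Week 6: $1,500.51 +$51.02 interest = $1,551.53; pay $186.18 → $1,365.35
Week 7: $1,365.35 +$46.42 interest = $1,411.77; pay $169.41 → $1,242.36
Week 8: $1,242.36 +$42.24 interest = $1,284.60; pay $154.15 → $1,130.45
Week 9: $1,130.45 +$38.44 interest = $1,168.89; pay $140.27 → $1,028.62
Week 10: $1,028.62 +$34.97 interest = $1,063.59; pay $127.63 → $935.96
Week 11: $935.96 +$31.82 interest = $967.78; pay $116.13 → $851.65
Total interest: $81.79 + $74.42 + $67.72 + $61.62 + $56.07 + $51.02 + $46.42 + $42.24 + $38.44 + $34.97 + $31.82 = $586.53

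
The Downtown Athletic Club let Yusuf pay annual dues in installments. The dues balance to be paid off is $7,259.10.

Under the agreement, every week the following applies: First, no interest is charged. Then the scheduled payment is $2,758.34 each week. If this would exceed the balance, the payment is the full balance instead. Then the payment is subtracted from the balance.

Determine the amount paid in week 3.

$1,742.42

# | Opening | Payment | End bal
1 | $7,259.10 | $2,758.34 | $4,500.76
2 | $4,500.76 | $2,758.34 | $1,742.42
3 | $1,742.42 | $1,742.42 | $0.00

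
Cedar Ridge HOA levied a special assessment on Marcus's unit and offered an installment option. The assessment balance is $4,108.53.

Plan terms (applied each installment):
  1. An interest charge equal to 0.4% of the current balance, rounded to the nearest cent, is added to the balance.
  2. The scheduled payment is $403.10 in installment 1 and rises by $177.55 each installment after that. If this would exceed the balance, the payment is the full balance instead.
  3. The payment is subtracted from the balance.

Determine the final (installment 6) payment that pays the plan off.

$378.56

Installment 1: opening $4,108.53; interest $16.43 → $4,124.96; payment $403.10; balance $3,721.86
Installment 2: opening $3,721.86; interest $14.89 → $3,736.75; payment $580.65; balance $3,156.10
Installment 3: opening $3,156.10; interest $12.62 → $3,168.72; payment $758.20; balance $2,410.52
Installment 4: opening $2,410.52; interest $9.64 → $2,420.16; payment $935.75; balance $1,484.41
Installment 5: opening $1,484.41; interest $5.94 → $1,490.35; payment $1,113.30; balance $377.05
Installment 6: opening $377.05; interest $1.51 → $378.56; payment $378.56; balance $0.00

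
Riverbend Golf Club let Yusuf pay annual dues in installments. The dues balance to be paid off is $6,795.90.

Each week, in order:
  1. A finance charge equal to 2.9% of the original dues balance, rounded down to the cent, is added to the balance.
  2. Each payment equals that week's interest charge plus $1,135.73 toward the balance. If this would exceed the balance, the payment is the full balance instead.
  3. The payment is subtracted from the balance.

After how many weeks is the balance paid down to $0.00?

6

Week 1: opening $6,795.90; interest $197.08 → $6,992.98; payment $1,332.81; balance $5,660.17
Week 2: opening $5,660.17; interest $197.08 → $5,857.25; payment $1,332.81; balance $4,524.44
Week 3: opening $4,524.44; interest $197.08 → $4,721.52; payment $1,332.81; balance $3,388.71
Week 4: opening $3,388.71; interest $197.08 → $3,585.79; payment $1,332.81; balance $2,252.98
Week 5: opening $2,252.98; interest $197.08 → $2,450.06; payment $1,332.81; balance $1,117.25
Week 6: opening $1,117.25; interest $197.08 → $1,314.33; payment $1,314.33; balance $0.00
Balance reaches $0.00 in week 6.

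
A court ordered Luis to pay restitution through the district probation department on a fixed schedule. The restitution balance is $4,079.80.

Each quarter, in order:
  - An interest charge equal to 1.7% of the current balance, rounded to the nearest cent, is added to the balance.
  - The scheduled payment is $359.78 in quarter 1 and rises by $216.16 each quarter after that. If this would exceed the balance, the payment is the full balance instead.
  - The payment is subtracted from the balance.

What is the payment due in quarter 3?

Quarter 1: $4,079.80 +$69.36 interest = $4,149.16; pay $359.78 → $3,789.38
Quarter 2: $3,789.38 +$64.42 interest = $3,853.80; pay $575.94 → $3,277.86
Quarter 3: $3,277.86 +$55.72 interest = $3,333.58; pay $792.10 → $2,541.48

$792.10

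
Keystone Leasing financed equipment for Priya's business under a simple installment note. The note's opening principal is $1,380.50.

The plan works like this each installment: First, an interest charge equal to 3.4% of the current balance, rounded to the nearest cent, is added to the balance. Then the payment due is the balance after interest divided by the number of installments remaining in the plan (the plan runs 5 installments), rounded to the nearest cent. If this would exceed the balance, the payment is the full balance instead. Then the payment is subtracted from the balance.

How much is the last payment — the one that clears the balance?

$326.34

Installment 1: opening $1,380.50; interest $46.94 → $1,427.44; payment $285.49; balance $1,141.95
Installment 2: opening $1,141.95; interest $38.83 → $1,180.78; payment $295.20; balance $885.58
Installment 3: opening $885.58; interest $30.11 → $915.69; payment $305.23; balance $610.46
Installment 4: opening $610.46; interest $20.76 → $631.22; payment $315.61; balance $315.61
Installment 5: opening $315.61; interest $10.73 → $326.34; payment $326.34; balance $0.00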